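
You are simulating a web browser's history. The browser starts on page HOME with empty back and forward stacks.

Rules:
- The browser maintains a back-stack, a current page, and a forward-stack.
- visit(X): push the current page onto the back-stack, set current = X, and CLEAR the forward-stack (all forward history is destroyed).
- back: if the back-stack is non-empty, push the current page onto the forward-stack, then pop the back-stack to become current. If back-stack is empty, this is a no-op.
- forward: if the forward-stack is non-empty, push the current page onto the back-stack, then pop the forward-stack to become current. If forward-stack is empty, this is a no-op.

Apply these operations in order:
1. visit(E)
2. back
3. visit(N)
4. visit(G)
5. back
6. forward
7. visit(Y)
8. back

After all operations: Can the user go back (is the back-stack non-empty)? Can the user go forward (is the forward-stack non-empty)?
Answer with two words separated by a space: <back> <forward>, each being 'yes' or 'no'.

After 1 (visit(E)): cur=E back=1 fwd=0
After 2 (back): cur=HOME back=0 fwd=1
After 3 (visit(N)): cur=N back=1 fwd=0
After 4 (visit(G)): cur=G back=2 fwd=0
After 5 (back): cur=N back=1 fwd=1
After 6 (forward): cur=G back=2 fwd=0
After 7 (visit(Y)): cur=Y back=3 fwd=0
After 8 (back): cur=G back=2 fwd=1

Answer: yes yes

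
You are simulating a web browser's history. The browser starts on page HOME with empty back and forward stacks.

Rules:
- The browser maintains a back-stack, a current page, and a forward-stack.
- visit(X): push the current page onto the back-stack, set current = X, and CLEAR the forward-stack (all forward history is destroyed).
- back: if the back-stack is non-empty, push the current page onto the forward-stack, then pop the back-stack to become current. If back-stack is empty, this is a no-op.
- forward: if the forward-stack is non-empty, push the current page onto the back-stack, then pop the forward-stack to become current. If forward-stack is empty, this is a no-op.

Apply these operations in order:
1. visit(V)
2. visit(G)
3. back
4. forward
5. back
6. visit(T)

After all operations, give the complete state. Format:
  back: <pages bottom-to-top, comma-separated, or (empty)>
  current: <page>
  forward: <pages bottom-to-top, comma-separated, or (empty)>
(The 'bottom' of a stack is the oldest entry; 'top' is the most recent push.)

After 1 (visit(V)): cur=V back=1 fwd=0
After 2 (visit(G)): cur=G back=2 fwd=0
After 3 (back): cur=V back=1 fwd=1
After 4 (forward): cur=G back=2 fwd=0
After 5 (back): cur=V back=1 fwd=1
After 6 (visit(T)): cur=T back=2 fwd=0

Answer: back: HOME,V
current: T
forward: (empty)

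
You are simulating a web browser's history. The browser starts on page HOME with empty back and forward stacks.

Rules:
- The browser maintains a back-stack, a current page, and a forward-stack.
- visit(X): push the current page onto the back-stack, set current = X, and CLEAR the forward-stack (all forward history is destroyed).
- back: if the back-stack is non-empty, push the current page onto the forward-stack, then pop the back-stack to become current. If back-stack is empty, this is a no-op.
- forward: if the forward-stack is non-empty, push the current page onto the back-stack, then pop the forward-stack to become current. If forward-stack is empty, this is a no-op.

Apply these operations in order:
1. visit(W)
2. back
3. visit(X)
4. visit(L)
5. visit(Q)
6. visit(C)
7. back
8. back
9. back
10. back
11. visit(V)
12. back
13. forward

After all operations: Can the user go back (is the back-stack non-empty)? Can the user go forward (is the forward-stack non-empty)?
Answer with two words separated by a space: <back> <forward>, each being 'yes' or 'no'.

Answer: yes no

Derivation:
After 1 (visit(W)): cur=W back=1 fwd=0
After 2 (back): cur=HOME back=0 fwd=1
After 3 (visit(X)): cur=X back=1 fwd=0
After 4 (visit(L)): cur=L back=2 fwd=0
After 5 (visit(Q)): cur=Q back=3 fwd=0
After 6 (visit(C)): cur=C back=4 fwd=0
After 7 (back): cur=Q back=3 fwd=1
After 8 (back): cur=L back=2 fwd=2
After 9 (back): cur=X back=1 fwd=3
After 10 (back): cur=HOME back=0 fwd=4
After 11 (visit(V)): cur=V back=1 fwd=0
After 12 (back): cur=HOME back=0 fwd=1
After 13 (forward): cur=V back=1 fwd=0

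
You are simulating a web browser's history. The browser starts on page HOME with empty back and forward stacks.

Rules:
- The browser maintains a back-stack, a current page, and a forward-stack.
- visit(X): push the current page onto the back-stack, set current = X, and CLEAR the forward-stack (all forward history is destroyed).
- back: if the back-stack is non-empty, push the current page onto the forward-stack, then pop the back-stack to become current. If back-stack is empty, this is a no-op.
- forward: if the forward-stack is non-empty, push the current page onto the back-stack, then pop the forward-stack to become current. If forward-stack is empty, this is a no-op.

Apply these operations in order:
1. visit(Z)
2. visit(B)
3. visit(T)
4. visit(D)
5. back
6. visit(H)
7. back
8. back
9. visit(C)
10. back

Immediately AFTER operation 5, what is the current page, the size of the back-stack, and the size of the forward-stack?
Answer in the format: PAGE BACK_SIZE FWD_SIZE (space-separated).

After 1 (visit(Z)): cur=Z back=1 fwd=0
After 2 (visit(B)): cur=B back=2 fwd=0
After 3 (visit(T)): cur=T back=3 fwd=0
After 4 (visit(D)): cur=D back=4 fwd=0
After 5 (back): cur=T back=3 fwd=1

T 3 1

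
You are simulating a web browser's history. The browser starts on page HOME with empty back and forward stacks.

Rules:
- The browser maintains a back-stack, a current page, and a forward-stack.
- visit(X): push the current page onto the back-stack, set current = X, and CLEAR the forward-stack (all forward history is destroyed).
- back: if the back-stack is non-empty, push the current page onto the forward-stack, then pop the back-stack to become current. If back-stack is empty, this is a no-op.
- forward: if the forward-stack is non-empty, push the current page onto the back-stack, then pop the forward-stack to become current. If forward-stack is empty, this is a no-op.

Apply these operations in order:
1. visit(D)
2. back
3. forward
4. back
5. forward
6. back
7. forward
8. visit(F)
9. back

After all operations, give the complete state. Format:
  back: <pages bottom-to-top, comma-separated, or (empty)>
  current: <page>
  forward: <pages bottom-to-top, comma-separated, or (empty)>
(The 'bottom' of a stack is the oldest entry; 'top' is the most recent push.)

Answer: back: HOME
current: D
forward: F

Derivation:
After 1 (visit(D)): cur=D back=1 fwd=0
After 2 (back): cur=HOME back=0 fwd=1
After 3 (forward): cur=D back=1 fwd=0
After 4 (back): cur=HOME back=0 fwd=1
After 5 (forward): cur=D back=1 fwd=0
After 6 (back): cur=HOME back=0 fwd=1
After 7 (forward): cur=D back=1 fwd=0
After 8 (visit(F)): cur=F back=2 fwd=0
After 9 (back): cur=D back=1 fwd=1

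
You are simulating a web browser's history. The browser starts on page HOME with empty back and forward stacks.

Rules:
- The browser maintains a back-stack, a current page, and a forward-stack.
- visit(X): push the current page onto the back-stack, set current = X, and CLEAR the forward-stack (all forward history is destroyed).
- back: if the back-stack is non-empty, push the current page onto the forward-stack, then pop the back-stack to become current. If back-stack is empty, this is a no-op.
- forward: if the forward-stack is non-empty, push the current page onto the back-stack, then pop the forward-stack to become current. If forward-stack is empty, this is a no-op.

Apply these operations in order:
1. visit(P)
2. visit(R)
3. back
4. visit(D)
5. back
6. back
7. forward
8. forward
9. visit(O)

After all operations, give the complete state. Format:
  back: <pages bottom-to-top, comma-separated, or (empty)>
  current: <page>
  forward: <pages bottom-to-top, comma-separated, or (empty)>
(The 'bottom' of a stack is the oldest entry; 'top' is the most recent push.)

Answer: back: HOME,P,D
current: O
forward: (empty)

Derivation:
After 1 (visit(P)): cur=P back=1 fwd=0
After 2 (visit(R)): cur=R back=2 fwd=0
After 3 (back): cur=P back=1 fwd=1
After 4 (visit(D)): cur=D back=2 fwd=0
After 5 (back): cur=P back=1 fwd=1
After 6 (back): cur=HOME back=0 fwd=2
After 7 (forward): cur=P back=1 fwd=1
After 8 (forward): cur=D back=2 fwd=0
After 9 (visit(O)): cur=O back=3 fwd=0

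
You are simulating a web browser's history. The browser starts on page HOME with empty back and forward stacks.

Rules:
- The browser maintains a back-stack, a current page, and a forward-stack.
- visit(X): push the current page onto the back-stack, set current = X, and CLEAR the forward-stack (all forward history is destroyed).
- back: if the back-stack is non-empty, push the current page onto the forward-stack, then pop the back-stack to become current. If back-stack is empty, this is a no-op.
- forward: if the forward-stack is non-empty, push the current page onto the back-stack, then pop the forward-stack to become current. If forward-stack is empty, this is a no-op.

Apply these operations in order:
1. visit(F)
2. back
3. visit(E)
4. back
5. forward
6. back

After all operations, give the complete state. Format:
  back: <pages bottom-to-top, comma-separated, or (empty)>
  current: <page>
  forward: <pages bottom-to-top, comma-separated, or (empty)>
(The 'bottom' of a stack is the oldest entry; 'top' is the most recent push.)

After 1 (visit(F)): cur=F back=1 fwd=0
After 2 (back): cur=HOME back=0 fwd=1
After 3 (visit(E)): cur=E back=1 fwd=0
After 4 (back): cur=HOME back=0 fwd=1
After 5 (forward): cur=E back=1 fwd=0
After 6 (back): cur=HOME back=0 fwd=1

Answer: back: (empty)
current: HOME
forward: E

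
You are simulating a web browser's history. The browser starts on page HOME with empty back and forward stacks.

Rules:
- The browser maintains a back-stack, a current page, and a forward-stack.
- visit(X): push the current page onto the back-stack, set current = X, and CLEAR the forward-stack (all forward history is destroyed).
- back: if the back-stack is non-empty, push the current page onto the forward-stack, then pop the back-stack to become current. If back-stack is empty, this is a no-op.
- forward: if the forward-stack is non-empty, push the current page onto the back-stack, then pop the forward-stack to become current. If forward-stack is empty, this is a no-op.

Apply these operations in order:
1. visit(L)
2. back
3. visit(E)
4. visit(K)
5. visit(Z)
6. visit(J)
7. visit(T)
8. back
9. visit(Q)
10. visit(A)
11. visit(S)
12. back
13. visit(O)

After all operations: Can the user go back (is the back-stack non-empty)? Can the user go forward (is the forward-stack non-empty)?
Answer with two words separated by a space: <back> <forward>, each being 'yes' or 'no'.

Answer: yes no

Derivation:
After 1 (visit(L)): cur=L back=1 fwd=0
After 2 (back): cur=HOME back=0 fwd=1
After 3 (visit(E)): cur=E back=1 fwd=0
After 4 (visit(K)): cur=K back=2 fwd=0
After 5 (visit(Z)): cur=Z back=3 fwd=0
After 6 (visit(J)): cur=J back=4 fwd=0
After 7 (visit(T)): cur=T back=5 fwd=0
After 8 (back): cur=J back=4 fwd=1
After 9 (visit(Q)): cur=Q back=5 fwd=0
After 10 (visit(A)): cur=A back=6 fwd=0
After 11 (visit(S)): cur=S back=7 fwd=0
After 12 (back): cur=A back=6 fwd=1
After 13 (visit(O)): cur=O back=7 fwd=0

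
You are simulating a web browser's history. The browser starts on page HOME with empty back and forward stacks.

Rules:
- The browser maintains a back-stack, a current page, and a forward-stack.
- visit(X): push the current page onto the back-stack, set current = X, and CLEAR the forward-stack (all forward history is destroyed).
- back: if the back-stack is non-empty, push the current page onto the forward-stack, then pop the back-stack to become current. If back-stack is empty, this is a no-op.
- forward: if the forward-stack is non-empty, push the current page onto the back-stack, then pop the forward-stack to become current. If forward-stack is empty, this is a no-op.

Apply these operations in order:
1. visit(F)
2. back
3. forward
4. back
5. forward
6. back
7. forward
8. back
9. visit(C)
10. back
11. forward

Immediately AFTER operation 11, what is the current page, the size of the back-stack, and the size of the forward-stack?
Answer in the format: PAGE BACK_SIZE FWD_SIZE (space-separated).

After 1 (visit(F)): cur=F back=1 fwd=0
After 2 (back): cur=HOME back=0 fwd=1
After 3 (forward): cur=F back=1 fwd=0
After 4 (back): cur=HOME back=0 fwd=1
After 5 (forward): cur=F back=1 fwd=0
After 6 (back): cur=HOME back=0 fwd=1
After 7 (forward): cur=F back=1 fwd=0
After 8 (back): cur=HOME back=0 fwd=1
After 9 (visit(C)): cur=C back=1 fwd=0
After 10 (back): cur=HOME back=0 fwd=1
After 11 (forward): cur=C back=1 fwd=0

C 1 0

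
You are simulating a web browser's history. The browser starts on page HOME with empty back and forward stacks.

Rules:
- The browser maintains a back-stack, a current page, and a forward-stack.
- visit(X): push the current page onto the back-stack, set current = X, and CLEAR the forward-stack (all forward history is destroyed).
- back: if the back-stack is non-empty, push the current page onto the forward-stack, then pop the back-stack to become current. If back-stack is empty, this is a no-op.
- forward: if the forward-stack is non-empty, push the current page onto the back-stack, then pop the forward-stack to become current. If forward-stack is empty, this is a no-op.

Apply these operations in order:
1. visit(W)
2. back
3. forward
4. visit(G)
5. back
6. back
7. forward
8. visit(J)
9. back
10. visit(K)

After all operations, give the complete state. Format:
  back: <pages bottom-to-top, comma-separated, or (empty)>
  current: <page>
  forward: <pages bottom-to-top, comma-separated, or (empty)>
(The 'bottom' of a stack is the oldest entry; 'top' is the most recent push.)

After 1 (visit(W)): cur=W back=1 fwd=0
After 2 (back): cur=HOME back=0 fwd=1
After 3 (forward): cur=W back=1 fwd=0
After 4 (visit(G)): cur=G back=2 fwd=0
After 5 (back): cur=W back=1 fwd=1
After 6 (back): cur=HOME back=0 fwd=2
After 7 (forward): cur=W back=1 fwd=1
After 8 (visit(J)): cur=J back=2 fwd=0
After 9 (back): cur=W back=1 fwd=1
After 10 (visit(K)): cur=K back=2 fwd=0

Answer: back: HOME,W
current: K
forward: (empty)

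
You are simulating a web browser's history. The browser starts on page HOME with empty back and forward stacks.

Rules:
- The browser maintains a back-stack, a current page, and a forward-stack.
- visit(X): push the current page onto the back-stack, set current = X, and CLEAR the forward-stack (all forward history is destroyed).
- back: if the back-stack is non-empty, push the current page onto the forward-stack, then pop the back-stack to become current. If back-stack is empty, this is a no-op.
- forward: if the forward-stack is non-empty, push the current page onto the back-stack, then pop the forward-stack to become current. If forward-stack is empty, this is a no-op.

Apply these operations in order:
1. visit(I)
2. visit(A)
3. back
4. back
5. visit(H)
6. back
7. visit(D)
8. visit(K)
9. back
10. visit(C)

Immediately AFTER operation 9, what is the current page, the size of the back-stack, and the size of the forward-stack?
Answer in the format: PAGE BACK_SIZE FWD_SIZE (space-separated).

After 1 (visit(I)): cur=I back=1 fwd=0
After 2 (visit(A)): cur=A back=2 fwd=0
After 3 (back): cur=I back=1 fwd=1
After 4 (back): cur=HOME back=0 fwd=2
After 5 (visit(H)): cur=H back=1 fwd=0
After 6 (back): cur=HOME back=0 fwd=1
After 7 (visit(D)): cur=D back=1 fwd=0
After 8 (visit(K)): cur=K back=2 fwd=0
After 9 (back): cur=D back=1 fwd=1

D 1 1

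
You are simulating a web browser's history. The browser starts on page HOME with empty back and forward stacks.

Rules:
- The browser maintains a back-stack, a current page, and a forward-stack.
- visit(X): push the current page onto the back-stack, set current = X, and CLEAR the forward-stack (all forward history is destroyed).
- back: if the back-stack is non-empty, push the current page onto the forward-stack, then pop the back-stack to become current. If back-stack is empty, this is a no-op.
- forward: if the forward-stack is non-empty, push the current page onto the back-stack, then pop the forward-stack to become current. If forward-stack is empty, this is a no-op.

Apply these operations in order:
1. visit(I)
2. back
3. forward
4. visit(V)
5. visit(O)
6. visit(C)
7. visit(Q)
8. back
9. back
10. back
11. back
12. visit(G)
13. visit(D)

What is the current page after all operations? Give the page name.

After 1 (visit(I)): cur=I back=1 fwd=0
After 2 (back): cur=HOME back=0 fwd=1
After 3 (forward): cur=I back=1 fwd=0
After 4 (visit(V)): cur=V back=2 fwd=0
After 5 (visit(O)): cur=O back=3 fwd=0
After 6 (visit(C)): cur=C back=4 fwd=0
After 7 (visit(Q)): cur=Q back=5 fwd=0
After 8 (back): cur=C back=4 fwd=1
After 9 (back): cur=O back=3 fwd=2
After 10 (back): cur=V back=2 fwd=3
After 11 (back): cur=I back=1 fwd=4
After 12 (visit(G)): cur=G back=2 fwd=0
After 13 (visit(D)): cur=D back=3 fwd=0

Answer: D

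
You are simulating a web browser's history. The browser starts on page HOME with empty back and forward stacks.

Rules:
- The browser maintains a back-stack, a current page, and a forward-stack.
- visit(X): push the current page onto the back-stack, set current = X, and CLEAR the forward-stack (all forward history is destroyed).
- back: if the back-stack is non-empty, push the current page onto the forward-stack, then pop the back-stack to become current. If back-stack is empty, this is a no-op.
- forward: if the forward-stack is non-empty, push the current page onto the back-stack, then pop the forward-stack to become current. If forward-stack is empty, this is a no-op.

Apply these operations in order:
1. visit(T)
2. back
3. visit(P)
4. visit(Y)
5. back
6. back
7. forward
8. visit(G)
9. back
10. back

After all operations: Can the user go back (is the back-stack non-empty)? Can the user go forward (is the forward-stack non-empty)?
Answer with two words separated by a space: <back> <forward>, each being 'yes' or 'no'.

After 1 (visit(T)): cur=T back=1 fwd=0
After 2 (back): cur=HOME back=0 fwd=1
After 3 (visit(P)): cur=P back=1 fwd=0
After 4 (visit(Y)): cur=Y back=2 fwd=0
After 5 (back): cur=P back=1 fwd=1
After 6 (back): cur=HOME back=0 fwd=2
After 7 (forward): cur=P back=1 fwd=1
After 8 (visit(G)): cur=G back=2 fwd=0
After 9 (back): cur=P back=1 fwd=1
After 10 (back): cur=HOME back=0 fwd=2

Answer: no yes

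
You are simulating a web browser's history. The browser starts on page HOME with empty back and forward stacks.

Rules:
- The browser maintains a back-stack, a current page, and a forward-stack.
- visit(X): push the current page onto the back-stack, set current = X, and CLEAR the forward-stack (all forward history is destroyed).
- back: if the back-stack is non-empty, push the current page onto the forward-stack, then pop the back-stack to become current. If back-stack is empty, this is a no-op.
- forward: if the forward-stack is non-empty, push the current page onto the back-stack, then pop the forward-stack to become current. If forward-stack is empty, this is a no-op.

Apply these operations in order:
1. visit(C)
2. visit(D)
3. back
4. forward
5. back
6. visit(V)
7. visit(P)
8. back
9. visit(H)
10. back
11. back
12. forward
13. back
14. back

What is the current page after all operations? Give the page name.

After 1 (visit(C)): cur=C back=1 fwd=0
After 2 (visit(D)): cur=D back=2 fwd=0
After 3 (back): cur=C back=1 fwd=1
After 4 (forward): cur=D back=2 fwd=0
After 5 (back): cur=C back=1 fwd=1
After 6 (visit(V)): cur=V back=2 fwd=0
After 7 (visit(P)): cur=P back=3 fwd=0
After 8 (back): cur=V back=2 fwd=1
After 9 (visit(H)): cur=H back=3 fwd=0
After 10 (back): cur=V back=2 fwd=1
After 11 (back): cur=C back=1 fwd=2
After 12 (forward): cur=V back=2 fwd=1
After 13 (back): cur=C back=1 fwd=2
After 14 (back): cur=HOME back=0 fwd=3

Answer: HOME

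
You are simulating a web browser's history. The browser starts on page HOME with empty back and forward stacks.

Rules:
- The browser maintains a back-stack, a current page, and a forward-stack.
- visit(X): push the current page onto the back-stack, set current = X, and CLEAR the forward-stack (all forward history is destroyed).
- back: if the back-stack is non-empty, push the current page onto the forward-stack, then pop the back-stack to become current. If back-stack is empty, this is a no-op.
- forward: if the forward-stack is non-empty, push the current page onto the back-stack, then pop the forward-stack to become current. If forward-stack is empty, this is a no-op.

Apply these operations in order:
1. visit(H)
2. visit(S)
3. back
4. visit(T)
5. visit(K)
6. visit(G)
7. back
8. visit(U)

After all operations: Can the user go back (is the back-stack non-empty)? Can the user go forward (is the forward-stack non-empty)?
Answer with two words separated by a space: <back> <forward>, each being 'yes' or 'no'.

Answer: yes no

Derivation:
After 1 (visit(H)): cur=H back=1 fwd=0
After 2 (visit(S)): cur=S back=2 fwd=0
After 3 (back): cur=H back=1 fwd=1
After 4 (visit(T)): cur=T back=2 fwd=0
After 5 (visit(K)): cur=K back=3 fwd=0
After 6 (visit(G)): cur=G back=4 fwd=0
After 7 (back): cur=K back=3 fwd=1
After 8 (visit(U)): cur=U back=4 fwd=0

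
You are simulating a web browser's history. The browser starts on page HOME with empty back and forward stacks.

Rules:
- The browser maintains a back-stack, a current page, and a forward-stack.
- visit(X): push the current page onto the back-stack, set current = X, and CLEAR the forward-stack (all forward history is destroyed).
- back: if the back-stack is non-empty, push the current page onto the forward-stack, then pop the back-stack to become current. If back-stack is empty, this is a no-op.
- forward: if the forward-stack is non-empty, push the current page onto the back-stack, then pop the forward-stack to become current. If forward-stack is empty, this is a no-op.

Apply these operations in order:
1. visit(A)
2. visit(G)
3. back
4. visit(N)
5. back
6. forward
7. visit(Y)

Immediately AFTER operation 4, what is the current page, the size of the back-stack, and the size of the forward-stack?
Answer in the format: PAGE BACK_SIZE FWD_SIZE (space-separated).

After 1 (visit(A)): cur=A back=1 fwd=0
After 2 (visit(G)): cur=G back=2 fwd=0
After 3 (back): cur=A back=1 fwd=1
After 4 (visit(N)): cur=N back=2 fwd=0

N 2 0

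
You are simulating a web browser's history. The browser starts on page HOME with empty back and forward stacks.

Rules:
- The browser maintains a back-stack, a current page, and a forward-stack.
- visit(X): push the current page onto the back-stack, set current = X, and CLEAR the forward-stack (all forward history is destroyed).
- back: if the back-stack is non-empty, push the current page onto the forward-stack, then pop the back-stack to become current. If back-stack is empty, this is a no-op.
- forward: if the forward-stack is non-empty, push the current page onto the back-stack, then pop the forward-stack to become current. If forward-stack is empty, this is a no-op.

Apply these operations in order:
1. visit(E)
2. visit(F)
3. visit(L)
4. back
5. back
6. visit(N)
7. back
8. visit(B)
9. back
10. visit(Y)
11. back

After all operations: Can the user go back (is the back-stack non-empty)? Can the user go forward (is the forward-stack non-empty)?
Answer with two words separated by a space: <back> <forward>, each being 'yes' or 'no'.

Answer: yes yes

Derivation:
After 1 (visit(E)): cur=E back=1 fwd=0
After 2 (visit(F)): cur=F back=2 fwd=0
After 3 (visit(L)): cur=L back=3 fwd=0
After 4 (back): cur=F back=2 fwd=1
After 5 (back): cur=E back=1 fwd=2
After 6 (visit(N)): cur=N back=2 fwd=0
After 7 (back): cur=E back=1 fwd=1
After 8 (visit(B)): cur=B back=2 fwd=0
After 9 (back): cur=E back=1 fwd=1
After 10 (visit(Y)): cur=Y back=2 fwd=0
After 11 (back): cur=E back=1 fwd=1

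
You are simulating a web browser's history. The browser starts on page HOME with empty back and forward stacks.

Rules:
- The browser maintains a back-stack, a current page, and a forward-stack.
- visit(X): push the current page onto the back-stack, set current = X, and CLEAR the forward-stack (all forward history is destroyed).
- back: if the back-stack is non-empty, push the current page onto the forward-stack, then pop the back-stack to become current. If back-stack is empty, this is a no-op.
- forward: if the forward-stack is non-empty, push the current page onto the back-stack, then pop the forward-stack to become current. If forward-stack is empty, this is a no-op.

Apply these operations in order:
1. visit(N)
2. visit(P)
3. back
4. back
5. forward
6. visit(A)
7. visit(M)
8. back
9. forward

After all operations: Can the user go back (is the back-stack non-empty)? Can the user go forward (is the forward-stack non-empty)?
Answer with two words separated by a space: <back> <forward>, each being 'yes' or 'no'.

Answer: yes no

Derivation:
After 1 (visit(N)): cur=N back=1 fwd=0
After 2 (visit(P)): cur=P back=2 fwd=0
After 3 (back): cur=N back=1 fwd=1
After 4 (back): cur=HOME back=0 fwd=2
After 5 (forward): cur=N back=1 fwd=1
After 6 (visit(A)): cur=A back=2 fwd=0
After 7 (visit(M)): cur=M back=3 fwd=0
After 8 (back): cur=A back=2 fwd=1
After 9 (forward): cur=M back=3 fwd=0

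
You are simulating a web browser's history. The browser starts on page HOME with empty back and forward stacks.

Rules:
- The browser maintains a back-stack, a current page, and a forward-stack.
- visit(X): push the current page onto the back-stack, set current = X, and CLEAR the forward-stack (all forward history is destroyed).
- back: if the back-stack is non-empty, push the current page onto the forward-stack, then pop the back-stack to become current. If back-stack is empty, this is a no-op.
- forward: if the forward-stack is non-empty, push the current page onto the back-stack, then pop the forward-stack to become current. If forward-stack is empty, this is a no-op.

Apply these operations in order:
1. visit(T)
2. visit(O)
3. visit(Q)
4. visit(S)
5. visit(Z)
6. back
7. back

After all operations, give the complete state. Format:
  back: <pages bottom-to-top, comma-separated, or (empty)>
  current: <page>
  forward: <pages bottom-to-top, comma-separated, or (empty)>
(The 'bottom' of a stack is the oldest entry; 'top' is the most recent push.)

After 1 (visit(T)): cur=T back=1 fwd=0
After 2 (visit(O)): cur=O back=2 fwd=0
After 3 (visit(Q)): cur=Q back=3 fwd=0
After 4 (visit(S)): cur=S back=4 fwd=0
After 5 (visit(Z)): cur=Z back=5 fwd=0
After 6 (back): cur=S back=4 fwd=1
After 7 (back): cur=Q back=3 fwd=2

Answer: back: HOME,T,O
current: Q
forward: Z,S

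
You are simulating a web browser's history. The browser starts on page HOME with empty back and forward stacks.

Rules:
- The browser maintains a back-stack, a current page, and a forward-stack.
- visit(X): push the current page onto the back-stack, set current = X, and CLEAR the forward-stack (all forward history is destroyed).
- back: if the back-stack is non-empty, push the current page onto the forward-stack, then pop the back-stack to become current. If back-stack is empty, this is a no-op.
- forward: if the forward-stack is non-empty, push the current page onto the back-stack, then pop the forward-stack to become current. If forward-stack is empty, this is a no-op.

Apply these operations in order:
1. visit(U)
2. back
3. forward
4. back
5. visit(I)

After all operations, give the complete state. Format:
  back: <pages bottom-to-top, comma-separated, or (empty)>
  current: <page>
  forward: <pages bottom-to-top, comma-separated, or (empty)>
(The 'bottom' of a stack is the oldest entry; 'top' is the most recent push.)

Answer: back: HOME
current: I
forward: (empty)

Derivation:
After 1 (visit(U)): cur=U back=1 fwd=0
After 2 (back): cur=HOME back=0 fwd=1
After 3 (forward): cur=U back=1 fwd=0
After 4 (back): cur=HOME back=0 fwd=1
After 5 (visit(I)): cur=I back=1 fwd=0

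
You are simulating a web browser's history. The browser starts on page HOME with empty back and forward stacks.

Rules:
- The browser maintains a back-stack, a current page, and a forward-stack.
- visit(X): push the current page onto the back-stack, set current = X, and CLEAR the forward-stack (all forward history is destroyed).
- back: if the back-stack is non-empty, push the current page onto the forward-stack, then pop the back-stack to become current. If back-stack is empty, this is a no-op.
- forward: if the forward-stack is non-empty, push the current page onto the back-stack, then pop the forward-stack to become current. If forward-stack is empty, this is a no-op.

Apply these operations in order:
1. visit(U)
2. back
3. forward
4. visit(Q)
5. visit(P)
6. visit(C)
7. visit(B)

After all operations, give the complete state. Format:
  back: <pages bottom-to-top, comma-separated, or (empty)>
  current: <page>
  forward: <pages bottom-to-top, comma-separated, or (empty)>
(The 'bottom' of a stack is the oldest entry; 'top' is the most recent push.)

After 1 (visit(U)): cur=U back=1 fwd=0
After 2 (back): cur=HOME back=0 fwd=1
After 3 (forward): cur=U back=1 fwd=0
After 4 (visit(Q)): cur=Q back=2 fwd=0
After 5 (visit(P)): cur=P back=3 fwd=0
After 6 (visit(C)): cur=C back=4 fwd=0
After 7 (visit(B)): cur=B back=5 fwd=0

Answer: back: HOME,U,Q,P,C
current: B
forward: (empty)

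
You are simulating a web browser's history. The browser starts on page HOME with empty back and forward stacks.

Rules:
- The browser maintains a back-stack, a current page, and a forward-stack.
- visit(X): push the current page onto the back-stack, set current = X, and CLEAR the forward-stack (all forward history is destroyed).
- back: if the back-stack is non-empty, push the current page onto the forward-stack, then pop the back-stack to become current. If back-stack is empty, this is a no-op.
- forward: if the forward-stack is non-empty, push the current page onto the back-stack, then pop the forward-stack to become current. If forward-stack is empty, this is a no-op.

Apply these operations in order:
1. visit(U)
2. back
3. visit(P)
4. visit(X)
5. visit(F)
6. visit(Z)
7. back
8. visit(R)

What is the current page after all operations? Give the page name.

After 1 (visit(U)): cur=U back=1 fwd=0
After 2 (back): cur=HOME back=0 fwd=1
After 3 (visit(P)): cur=P back=1 fwd=0
After 4 (visit(X)): cur=X back=2 fwd=0
After 5 (visit(F)): cur=F back=3 fwd=0
After 6 (visit(Z)): cur=Z back=4 fwd=0
After 7 (back): cur=F back=3 fwd=1
After 8 (visit(R)): cur=R back=4 fwd=0

Answer: R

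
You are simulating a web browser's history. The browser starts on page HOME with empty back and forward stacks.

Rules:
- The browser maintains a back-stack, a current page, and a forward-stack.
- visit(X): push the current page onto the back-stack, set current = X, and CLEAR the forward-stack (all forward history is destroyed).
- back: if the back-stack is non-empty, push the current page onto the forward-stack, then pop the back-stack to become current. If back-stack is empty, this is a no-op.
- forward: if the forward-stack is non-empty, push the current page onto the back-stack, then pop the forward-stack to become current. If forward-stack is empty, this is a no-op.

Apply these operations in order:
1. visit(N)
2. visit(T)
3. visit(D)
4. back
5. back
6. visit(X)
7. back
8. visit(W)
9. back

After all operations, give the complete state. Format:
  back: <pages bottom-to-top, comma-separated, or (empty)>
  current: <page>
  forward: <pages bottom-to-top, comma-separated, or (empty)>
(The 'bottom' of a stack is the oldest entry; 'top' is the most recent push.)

After 1 (visit(N)): cur=N back=1 fwd=0
After 2 (visit(T)): cur=T back=2 fwd=0
After 3 (visit(D)): cur=D back=3 fwd=0
After 4 (back): cur=T back=2 fwd=1
After 5 (back): cur=N back=1 fwd=2
After 6 (visit(X)): cur=X back=2 fwd=0
After 7 (back): cur=N back=1 fwd=1
After 8 (visit(W)): cur=W back=2 fwd=0
After 9 (back): cur=N back=1 fwd=1

Answer: back: HOME
current: N
forward: W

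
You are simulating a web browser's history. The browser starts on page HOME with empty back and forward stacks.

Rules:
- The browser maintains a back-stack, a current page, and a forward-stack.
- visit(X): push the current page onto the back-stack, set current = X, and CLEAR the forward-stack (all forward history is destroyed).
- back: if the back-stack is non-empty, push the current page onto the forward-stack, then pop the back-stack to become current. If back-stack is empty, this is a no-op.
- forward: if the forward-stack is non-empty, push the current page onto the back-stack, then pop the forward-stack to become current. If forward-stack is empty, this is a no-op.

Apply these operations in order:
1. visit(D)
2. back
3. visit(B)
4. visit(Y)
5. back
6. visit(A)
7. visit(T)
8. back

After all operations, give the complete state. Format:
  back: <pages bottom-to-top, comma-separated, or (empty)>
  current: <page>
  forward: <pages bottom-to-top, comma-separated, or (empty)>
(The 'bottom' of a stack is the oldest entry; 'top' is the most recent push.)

Answer: back: HOME,B
current: A
forward: T

Derivation:
After 1 (visit(D)): cur=D back=1 fwd=0
After 2 (back): cur=HOME back=0 fwd=1
After 3 (visit(B)): cur=B back=1 fwd=0
After 4 (visit(Y)): cur=Y back=2 fwd=0
After 5 (back): cur=B back=1 fwd=1
After 6 (visit(A)): cur=A back=2 fwd=0
After 7 (visit(T)): cur=T back=3 fwd=0
After 8 (back): cur=A back=2 fwd=1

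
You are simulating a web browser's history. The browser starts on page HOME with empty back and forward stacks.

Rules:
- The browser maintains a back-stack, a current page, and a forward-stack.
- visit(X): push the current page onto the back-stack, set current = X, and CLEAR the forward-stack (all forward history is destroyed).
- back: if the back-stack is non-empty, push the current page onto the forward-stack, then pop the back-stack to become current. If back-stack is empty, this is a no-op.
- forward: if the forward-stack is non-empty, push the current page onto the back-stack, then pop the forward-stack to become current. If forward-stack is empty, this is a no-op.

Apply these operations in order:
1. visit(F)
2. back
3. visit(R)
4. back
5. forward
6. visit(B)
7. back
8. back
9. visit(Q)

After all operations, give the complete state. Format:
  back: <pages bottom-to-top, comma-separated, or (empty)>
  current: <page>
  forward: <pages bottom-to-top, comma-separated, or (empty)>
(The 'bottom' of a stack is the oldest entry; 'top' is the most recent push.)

Answer: back: HOME
current: Q
forward: (empty)

Derivation:
After 1 (visit(F)): cur=F back=1 fwd=0
After 2 (back): cur=HOME back=0 fwd=1
After 3 (visit(R)): cur=R back=1 fwd=0
After 4 (back): cur=HOME back=0 fwd=1
After 5 (forward): cur=R back=1 fwd=0
After 6 (visit(B)): cur=B back=2 fwd=0
After 7 (back): cur=R back=1 fwd=1
After 8 (back): cur=HOME back=0 fwd=2
After 9 (visit(Q)): cur=Q back=1 fwd=0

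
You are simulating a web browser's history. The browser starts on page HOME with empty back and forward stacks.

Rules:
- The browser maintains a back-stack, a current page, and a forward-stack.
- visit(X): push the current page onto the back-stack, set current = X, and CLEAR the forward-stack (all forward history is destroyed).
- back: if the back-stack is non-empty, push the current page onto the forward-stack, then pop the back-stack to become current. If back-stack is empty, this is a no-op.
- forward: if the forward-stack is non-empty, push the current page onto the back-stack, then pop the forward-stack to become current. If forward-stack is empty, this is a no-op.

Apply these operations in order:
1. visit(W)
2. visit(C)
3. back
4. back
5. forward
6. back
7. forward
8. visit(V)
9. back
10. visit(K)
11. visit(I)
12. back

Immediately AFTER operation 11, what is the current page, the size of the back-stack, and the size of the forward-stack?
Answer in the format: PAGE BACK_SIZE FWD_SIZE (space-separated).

After 1 (visit(W)): cur=W back=1 fwd=0
After 2 (visit(C)): cur=C back=2 fwd=0
After 3 (back): cur=W back=1 fwd=1
After 4 (back): cur=HOME back=0 fwd=2
After 5 (forward): cur=W back=1 fwd=1
After 6 (back): cur=HOME back=0 fwd=2
After 7 (forward): cur=W back=1 fwd=1
After 8 (visit(V)): cur=V back=2 fwd=0
After 9 (back): cur=W back=1 fwd=1
After 10 (visit(K)): cur=K back=2 fwd=0
After 11 (visit(I)): cur=I back=3 fwd=0

I 3 0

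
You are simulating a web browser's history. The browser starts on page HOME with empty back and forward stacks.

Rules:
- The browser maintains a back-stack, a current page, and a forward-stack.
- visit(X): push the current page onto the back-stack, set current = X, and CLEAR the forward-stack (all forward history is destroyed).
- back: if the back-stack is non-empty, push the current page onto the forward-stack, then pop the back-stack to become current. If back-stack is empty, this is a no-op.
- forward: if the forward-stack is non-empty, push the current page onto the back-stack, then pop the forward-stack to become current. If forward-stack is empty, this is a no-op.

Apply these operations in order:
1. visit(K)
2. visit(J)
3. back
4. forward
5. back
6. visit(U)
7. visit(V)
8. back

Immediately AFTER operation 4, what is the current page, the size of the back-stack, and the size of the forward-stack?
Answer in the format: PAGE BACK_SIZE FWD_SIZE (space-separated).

After 1 (visit(K)): cur=K back=1 fwd=0
After 2 (visit(J)): cur=J back=2 fwd=0
After 3 (back): cur=K back=1 fwd=1
After 4 (forward): cur=J back=2 fwd=0

J 2 0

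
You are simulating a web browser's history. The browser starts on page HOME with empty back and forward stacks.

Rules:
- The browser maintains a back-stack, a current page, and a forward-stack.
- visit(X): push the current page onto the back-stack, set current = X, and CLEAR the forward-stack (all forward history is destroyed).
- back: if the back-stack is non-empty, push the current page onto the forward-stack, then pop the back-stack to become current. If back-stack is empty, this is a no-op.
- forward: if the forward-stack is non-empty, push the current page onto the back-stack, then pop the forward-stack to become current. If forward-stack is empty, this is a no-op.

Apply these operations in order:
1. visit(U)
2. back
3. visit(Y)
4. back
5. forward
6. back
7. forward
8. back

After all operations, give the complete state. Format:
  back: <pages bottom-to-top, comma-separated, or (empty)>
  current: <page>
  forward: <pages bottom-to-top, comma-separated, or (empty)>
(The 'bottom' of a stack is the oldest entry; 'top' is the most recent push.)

Answer: back: (empty)
current: HOME
forward: Y

Derivation:
After 1 (visit(U)): cur=U back=1 fwd=0
After 2 (back): cur=HOME back=0 fwd=1
After 3 (visit(Y)): cur=Y back=1 fwd=0
After 4 (back): cur=HOME back=0 fwd=1
After 5 (forward): cur=Y back=1 fwd=0
After 6 (back): cur=HOME back=0 fwd=1
After 7 (forward): cur=Y back=1 fwd=0
After 8 (back): cur=HOME back=0 fwd=1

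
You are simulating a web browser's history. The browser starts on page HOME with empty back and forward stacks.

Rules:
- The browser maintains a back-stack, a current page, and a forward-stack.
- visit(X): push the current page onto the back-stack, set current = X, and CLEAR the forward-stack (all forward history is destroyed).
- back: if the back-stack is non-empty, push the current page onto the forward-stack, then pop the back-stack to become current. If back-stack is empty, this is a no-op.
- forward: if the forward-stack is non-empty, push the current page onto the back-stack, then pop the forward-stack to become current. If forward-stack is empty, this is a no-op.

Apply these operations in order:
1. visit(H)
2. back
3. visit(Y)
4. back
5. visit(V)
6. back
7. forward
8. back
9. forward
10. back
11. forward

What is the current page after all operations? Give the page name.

Answer: V

Derivation:
After 1 (visit(H)): cur=H back=1 fwd=0
After 2 (back): cur=HOME back=0 fwd=1
After 3 (visit(Y)): cur=Y back=1 fwd=0
After 4 (back): cur=HOME back=0 fwd=1
After 5 (visit(V)): cur=V back=1 fwd=0
After 6 (back): cur=HOME back=0 fwd=1
After 7 (forward): cur=V back=1 fwd=0
After 8 (back): cur=HOME back=0 fwd=1
After 9 (forward): cur=V back=1 fwd=0
After 10 (back): cur=HOME back=0 fwd=1
After 11 (forward): cur=V back=1 fwd=0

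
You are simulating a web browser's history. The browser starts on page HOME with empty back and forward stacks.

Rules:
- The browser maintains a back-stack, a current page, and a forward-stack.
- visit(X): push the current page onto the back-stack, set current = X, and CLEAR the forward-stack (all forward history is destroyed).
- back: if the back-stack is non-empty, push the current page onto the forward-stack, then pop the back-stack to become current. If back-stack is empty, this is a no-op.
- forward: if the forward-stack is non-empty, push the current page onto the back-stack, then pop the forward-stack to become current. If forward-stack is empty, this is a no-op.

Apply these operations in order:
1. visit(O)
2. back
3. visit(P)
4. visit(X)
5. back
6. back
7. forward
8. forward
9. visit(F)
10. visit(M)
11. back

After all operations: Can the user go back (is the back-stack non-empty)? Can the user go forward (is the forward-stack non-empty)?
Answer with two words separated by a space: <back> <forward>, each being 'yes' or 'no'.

Answer: yes yes

Derivation:
After 1 (visit(O)): cur=O back=1 fwd=0
After 2 (back): cur=HOME back=0 fwd=1
After 3 (visit(P)): cur=P back=1 fwd=0
After 4 (visit(X)): cur=X back=2 fwd=0
After 5 (back): cur=P back=1 fwd=1
After 6 (back): cur=HOME back=0 fwd=2
After 7 (forward): cur=P back=1 fwd=1
After 8 (forward): cur=X back=2 fwd=0
After 9 (visit(F)): cur=F back=3 fwd=0
After 10 (visit(M)): cur=M back=4 fwd=0
After 11 (back): cur=F back=3 fwd=1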